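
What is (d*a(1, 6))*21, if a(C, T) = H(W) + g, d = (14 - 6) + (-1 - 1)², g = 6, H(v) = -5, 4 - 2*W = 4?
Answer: 252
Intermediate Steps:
W = 0 (W = 2 - ½*4 = 2 - 2 = 0)
d = 12 (d = 8 + (-2)² = 8 + 4 = 12)
a(C, T) = 1 (a(C, T) = -5 + 6 = 1)
(d*a(1, 6))*21 = (12*1)*21 = 12*21 = 252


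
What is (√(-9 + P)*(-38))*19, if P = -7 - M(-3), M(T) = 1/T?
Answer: -722*I*√141/3 ≈ -2857.8*I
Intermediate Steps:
P = -20/3 (P = -7 - 1/(-3) = -7 - 1*(-⅓) = -7 + ⅓ = -20/3 ≈ -6.6667)
(√(-9 + P)*(-38))*19 = (√(-9 - 20/3)*(-38))*19 = (√(-47/3)*(-38))*19 = ((I*√141/3)*(-38))*19 = -38*I*√141/3*19 = -722*I*√141/3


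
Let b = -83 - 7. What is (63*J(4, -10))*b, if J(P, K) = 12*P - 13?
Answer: -198450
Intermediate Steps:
b = -90
J(P, K) = -13 + 12*P
(63*J(4, -10))*b = (63*(-13 + 12*4))*(-90) = (63*(-13 + 48))*(-90) = (63*35)*(-90) = 2205*(-90) = -198450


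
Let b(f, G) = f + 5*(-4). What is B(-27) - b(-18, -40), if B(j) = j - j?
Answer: 38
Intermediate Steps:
B(j) = 0
b(f, G) = -20 + f (b(f, G) = f - 20 = -20 + f)
B(-27) - b(-18, -40) = 0 - (-20 - 18) = 0 - 1*(-38) = 0 + 38 = 38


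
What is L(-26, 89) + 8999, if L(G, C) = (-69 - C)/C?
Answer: 800753/89 ≈ 8997.2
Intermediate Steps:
L(G, C) = (-69 - C)/C
L(-26, 89) + 8999 = (-69 - 1*89)/89 + 8999 = (-69 - 89)/89 + 8999 = (1/89)*(-158) + 8999 = -158/89 + 8999 = 800753/89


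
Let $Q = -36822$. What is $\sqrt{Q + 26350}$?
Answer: $2 i \sqrt{2618} \approx 102.33 i$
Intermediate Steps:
$\sqrt{Q + 26350} = \sqrt{-36822 + 26350} = \sqrt{-10472} = 2 i \sqrt{2618}$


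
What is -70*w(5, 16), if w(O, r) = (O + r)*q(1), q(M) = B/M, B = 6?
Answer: -8820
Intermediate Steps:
q(M) = 6/M
w(O, r) = 6*O + 6*r (w(O, r) = (O + r)*(6/1) = (O + r)*(6*1) = (O + r)*6 = 6*O + 6*r)
-70*w(5, 16) = -70*(6*5 + 6*16) = -70*(30 + 96) = -70*126 = -8820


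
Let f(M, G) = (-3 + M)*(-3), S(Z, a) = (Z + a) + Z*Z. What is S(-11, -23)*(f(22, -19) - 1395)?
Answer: -126324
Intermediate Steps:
S(Z, a) = Z + a + Z**2 (S(Z, a) = (Z + a) + Z**2 = Z + a + Z**2)
f(M, G) = 9 - 3*M
S(-11, -23)*(f(22, -19) - 1395) = (-11 - 23 + (-11)**2)*((9 - 3*22) - 1395) = (-11 - 23 + 121)*((9 - 66) - 1395) = 87*(-57 - 1395) = 87*(-1452) = -126324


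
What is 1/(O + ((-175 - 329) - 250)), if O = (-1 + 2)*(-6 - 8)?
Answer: -1/768 ≈ -0.0013021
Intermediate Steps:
O = -14 (O = 1*(-14) = -14)
1/(O + ((-175 - 329) - 250)) = 1/(-14 + ((-175 - 329) - 250)) = 1/(-14 + (-504 - 250)) = 1/(-14 - 754) = 1/(-768) = -1/768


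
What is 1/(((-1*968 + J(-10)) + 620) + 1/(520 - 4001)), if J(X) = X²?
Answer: -3481/863289 ≈ -0.0040323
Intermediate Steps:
1/(((-1*968 + J(-10)) + 620) + 1/(520 - 4001)) = 1/(((-1*968 + (-10)²) + 620) + 1/(520 - 4001)) = 1/(((-968 + 100) + 620) + 1/(-3481)) = 1/((-868 + 620) - 1/3481) = 1/(-248 - 1/3481) = 1/(-863289/3481) = -3481/863289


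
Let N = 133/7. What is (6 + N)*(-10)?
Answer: -250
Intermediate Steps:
N = 19 (N = 133*(⅐) = 19)
(6 + N)*(-10) = (6 + 19)*(-10) = 25*(-10) = -250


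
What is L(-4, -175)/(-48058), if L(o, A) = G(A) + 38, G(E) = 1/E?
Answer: -6649/8410150 ≈ -0.00079059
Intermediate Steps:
L(o, A) = 38 + 1/A (L(o, A) = 1/A + 38 = 38 + 1/A)
L(-4, -175)/(-48058) = (38 + 1/(-175))/(-48058) = (38 - 1/175)*(-1/48058) = (6649/175)*(-1/48058) = -6649/8410150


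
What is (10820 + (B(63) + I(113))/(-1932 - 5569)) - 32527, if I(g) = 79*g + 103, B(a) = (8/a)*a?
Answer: -162833245/7501 ≈ -21708.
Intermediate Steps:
B(a) = 8
I(g) = 103 + 79*g
(10820 + (B(63) + I(113))/(-1932 - 5569)) - 32527 = (10820 + (8 + (103 + 79*113))/(-1932 - 5569)) - 32527 = (10820 + (8 + (103 + 8927))/(-7501)) - 32527 = (10820 + (8 + 9030)*(-1/7501)) - 32527 = (10820 + 9038*(-1/7501)) - 32527 = (10820 - 9038/7501) - 32527 = 81151782/7501 - 32527 = -162833245/7501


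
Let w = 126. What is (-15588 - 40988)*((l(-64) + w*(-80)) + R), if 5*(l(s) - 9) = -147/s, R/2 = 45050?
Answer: -22638733468/5 ≈ -4.5277e+9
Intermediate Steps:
R = 90100 (R = 2*45050 = 90100)
l(s) = 9 - 147/(5*s) (l(s) = 9 + (-147/s)/5 = 9 - 147/(5*s))
(-15588 - 40988)*((l(-64) + w*(-80)) + R) = (-15588 - 40988)*(((9 - 147/5/(-64)) + 126*(-80)) + 90100) = -56576*(((9 - 147/5*(-1/64)) - 10080) + 90100) = -56576*(((9 + 147/320) - 10080) + 90100) = -56576*((3027/320 - 10080) + 90100) = -56576*(-3222573/320 + 90100) = -56576*25609427/320 = -22638733468/5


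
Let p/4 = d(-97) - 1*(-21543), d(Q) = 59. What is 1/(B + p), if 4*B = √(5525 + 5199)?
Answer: 49376/4266481025 - 2*√2681/29865367175 ≈ 1.1570e-5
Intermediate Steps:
B = √2681/2 (B = √(5525 + 5199)/4 = √10724/4 = (2*√2681)/4 = √2681/2 ≈ 25.889)
p = 86408 (p = 4*(59 - 1*(-21543)) = 4*(59 + 21543) = 4*21602 = 86408)
1/(B + p) = 1/(√2681/2 + 86408) = 1/(86408 + √2681/2)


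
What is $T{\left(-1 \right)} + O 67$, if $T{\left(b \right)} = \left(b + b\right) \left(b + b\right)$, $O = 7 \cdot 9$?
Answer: $4225$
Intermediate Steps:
$O = 63$
$T{\left(b \right)} = 4 b^{2}$ ($T{\left(b \right)} = 2 b 2 b = 4 b^{2}$)
$T{\left(-1 \right)} + O 67 = 4 \left(-1\right)^{2} + 63 \cdot 67 = 4 \cdot 1 + 4221 = 4 + 4221 = 4225$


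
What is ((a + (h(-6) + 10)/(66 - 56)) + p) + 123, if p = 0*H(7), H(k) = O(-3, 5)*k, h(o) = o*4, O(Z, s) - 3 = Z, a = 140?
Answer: 1308/5 ≈ 261.60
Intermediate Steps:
O(Z, s) = 3 + Z
h(o) = 4*o
H(k) = 0 (H(k) = (3 - 3)*k = 0*k = 0)
p = 0 (p = 0*0 = 0)
((a + (h(-6) + 10)/(66 - 56)) + p) + 123 = ((140 + (4*(-6) + 10)/(66 - 56)) + 0) + 123 = ((140 + (-24 + 10)/10) + 0) + 123 = ((140 - 14*1/10) + 0) + 123 = ((140 - 7/5) + 0) + 123 = (693/5 + 0) + 123 = 693/5 + 123 = 1308/5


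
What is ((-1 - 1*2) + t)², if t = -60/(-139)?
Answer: 127449/19321 ≈ 6.5964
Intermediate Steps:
t = 60/139 (t = -60*(-1/139) = 60/139 ≈ 0.43165)
((-1 - 1*2) + t)² = ((-1 - 1*2) + 60/139)² = ((-1 - 2) + 60/139)² = (-3 + 60/139)² = (-357/139)² = 127449/19321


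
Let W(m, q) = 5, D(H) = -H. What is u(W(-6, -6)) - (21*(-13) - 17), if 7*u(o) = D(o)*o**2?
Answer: 1905/7 ≈ 272.14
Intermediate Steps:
u(o) = -o**3/7 (u(o) = ((-o)*o**2)/7 = (-o**3)/7 = -o**3/7)
u(W(-6, -6)) - (21*(-13) - 17) = -1/7*5**3 - (21*(-13) - 17) = -1/7*125 - (-273 - 17) = -125/7 - 1*(-290) = -125/7 + 290 = 1905/7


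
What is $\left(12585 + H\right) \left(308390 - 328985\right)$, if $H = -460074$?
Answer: $9216035955$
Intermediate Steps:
$\left(12585 + H\right) \left(308390 - 328985\right) = \left(12585 - 460074\right) \left(308390 - 328985\right) = - 447489 \left(308390 - 328985\right) = \left(-447489\right) \left(-20595\right) = 9216035955$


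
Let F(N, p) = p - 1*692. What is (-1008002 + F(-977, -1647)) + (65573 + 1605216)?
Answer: 660448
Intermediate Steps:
F(N, p) = -692 + p (F(N, p) = p - 692 = -692 + p)
(-1008002 + F(-977, -1647)) + (65573 + 1605216) = (-1008002 + (-692 - 1647)) + (65573 + 1605216) = (-1008002 - 2339) + 1670789 = -1010341 + 1670789 = 660448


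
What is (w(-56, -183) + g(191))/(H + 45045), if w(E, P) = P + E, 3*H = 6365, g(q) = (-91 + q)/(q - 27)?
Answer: -14661/2900750 ≈ -0.0050542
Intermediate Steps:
g(q) = (-91 + q)/(-27 + q)
H = 6365/3 (H = (⅓)*6365 = 6365/3 ≈ 2121.7)
w(E, P) = E + P
(w(-56, -183) + g(191))/(H + 45045) = ((-56 - 183) + (-91 + 191)/(-27 + 191))/(6365/3 + 45045) = (-239 + 100/164)/(141500/3) = (-239 + (1/164)*100)*(3/141500) = (-239 + 25/41)*(3/141500) = -9774/41*3/141500 = -14661/2900750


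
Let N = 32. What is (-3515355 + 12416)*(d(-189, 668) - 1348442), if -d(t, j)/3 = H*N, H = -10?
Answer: 4720147249598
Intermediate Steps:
d(t, j) = 960 (d(t, j) = -(-30)*32 = -3*(-320) = 960)
(-3515355 + 12416)*(d(-189, 668) - 1348442) = (-3515355 + 12416)*(960 - 1348442) = -3502939*(-1347482) = 4720147249598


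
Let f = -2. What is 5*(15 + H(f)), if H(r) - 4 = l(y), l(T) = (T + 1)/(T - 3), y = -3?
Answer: 290/3 ≈ 96.667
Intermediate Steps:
l(T) = (1 + T)/(-3 + T)
H(r) = 13/3 (H(r) = 4 + (1 - 3)/(-3 - 3) = 4 - 2/(-6) = 4 - 1/6*(-2) = 4 + 1/3 = 13/3)
5*(15 + H(f)) = 5*(15 + 13/3) = 5*(58/3) = 290/3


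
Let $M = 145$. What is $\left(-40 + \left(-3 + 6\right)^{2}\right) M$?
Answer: $-4495$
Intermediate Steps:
$\left(-40 + \left(-3 + 6\right)^{2}\right) M = \left(-40 + \left(-3 + 6\right)^{2}\right) 145 = \left(-40 + 3^{2}\right) 145 = \left(-40 + 9\right) 145 = \left(-31\right) 145 = -4495$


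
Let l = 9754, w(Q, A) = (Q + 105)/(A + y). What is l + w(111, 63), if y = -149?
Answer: 419314/43 ≈ 9751.5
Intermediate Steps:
w(Q, A) = (105 + Q)/(-149 + A) (w(Q, A) = (Q + 105)/(A - 149) = (105 + Q)/(-149 + A))
l + w(111, 63) = 9754 + (105 + 111)/(-149 + 63) = 9754 + 216/(-86) = 9754 - 1/86*216 = 9754 - 108/43 = 419314/43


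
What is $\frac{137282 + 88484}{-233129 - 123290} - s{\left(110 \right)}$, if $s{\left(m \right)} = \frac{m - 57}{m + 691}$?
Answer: $- \frac{199728773}{285491619} \approx -0.6996$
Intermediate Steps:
$s{\left(m \right)} = \frac{-57 + m}{691 + m}$
$\frac{137282 + 88484}{-233129 - 123290} - s{\left(110 \right)} = \frac{137282 + 88484}{-233129 - 123290} - \frac{-57 + 110}{691 + 110} = \frac{225766}{-356419} - \frac{1}{801} \cdot 53 = 225766 \left(- \frac{1}{356419}\right) - \frac{1}{801} \cdot 53 = - \frac{225766}{356419} - \frac{53}{801} = - \frac{199728773}{285491619}$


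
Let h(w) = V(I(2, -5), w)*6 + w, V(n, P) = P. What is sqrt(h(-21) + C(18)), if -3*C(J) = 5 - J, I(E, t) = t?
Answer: 2*I*sqrt(321)/3 ≈ 11.944*I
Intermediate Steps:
h(w) = 7*w (h(w) = w*6 + w = 6*w + w = 7*w)
C(J) = -5/3 + J/3 (C(J) = -(5 - J)/3 = -5/3 + J/3)
sqrt(h(-21) + C(18)) = sqrt(7*(-21) + (-5/3 + (1/3)*18)) = sqrt(-147 + (-5/3 + 6)) = sqrt(-147 + 13/3) = sqrt(-428/3) = 2*I*sqrt(321)/3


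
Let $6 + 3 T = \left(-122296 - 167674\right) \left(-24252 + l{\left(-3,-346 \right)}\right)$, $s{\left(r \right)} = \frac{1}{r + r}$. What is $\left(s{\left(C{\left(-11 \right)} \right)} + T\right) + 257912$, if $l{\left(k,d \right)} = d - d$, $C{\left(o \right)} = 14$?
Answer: $\frac{65642510921}{28} \approx 2.3444 \cdot 10^{9}$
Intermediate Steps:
$l{\left(k,d \right)} = 0$
$s{\left(r \right)} = \frac{1}{2 r}$
$T = 2344117478$ ($T = -2 + \frac{\left(-122296 - 167674\right) \left(-24252 + 0\right)}{3} = -2 + \frac{\left(-289970\right) \left(-24252\right)}{3} = -2 + \frac{1}{3} \cdot 7032352440 = -2 + 2344117480 = 2344117478$)
$\left(s{\left(C{\left(-11 \right)} \right)} + T\right) + 257912 = \left(\frac{1}{2 \cdot 14} + 2344117478\right) + 257912 = \left(\frac{1}{2} \cdot \frac{1}{14} + 2344117478\right) + 257912 = \left(\frac{1}{28} + 2344117478\right) + 257912 = \frac{65635289385}{28} + 257912 = \frac{65642510921}{28}$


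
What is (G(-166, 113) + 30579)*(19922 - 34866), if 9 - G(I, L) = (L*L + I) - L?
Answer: -270456512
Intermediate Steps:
G(I, L) = 9 + L - I - L² (G(I, L) = 9 - ((L*L + I) - L) = 9 - ((L² + I) - L) = 9 - ((I + L²) - L) = 9 - (I + L² - L) = 9 + (L - I - L²) = 9 + L - I - L²)
(G(-166, 113) + 30579)*(19922 - 34866) = ((9 + 113 - 1*(-166) - 1*113²) + 30579)*(19922 - 34866) = ((9 + 113 + 166 - 1*12769) + 30579)*(-14944) = ((9 + 113 + 166 - 12769) + 30579)*(-14944) = (-12481 + 30579)*(-14944) = 18098*(-14944) = -270456512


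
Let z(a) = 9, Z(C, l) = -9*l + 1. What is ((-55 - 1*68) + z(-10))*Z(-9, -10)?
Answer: -10374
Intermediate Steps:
Z(C, l) = 1 - 9*l
((-55 - 1*68) + z(-10))*Z(-9, -10) = ((-55 - 1*68) + 9)*(1 - 9*(-10)) = ((-55 - 68) + 9)*(1 + 90) = (-123 + 9)*91 = -114*91 = -10374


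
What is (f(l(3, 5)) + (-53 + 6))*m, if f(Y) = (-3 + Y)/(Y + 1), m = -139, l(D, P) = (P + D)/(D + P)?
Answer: 6672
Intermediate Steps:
l(D, P) = 1 (l(D, P) = (D + P)/(D + P) = 1)
f(Y) = (-3 + Y)/(1 + Y)
(f(l(3, 5)) + (-53 + 6))*m = ((-3 + 1)/(1 + 1) + (-53 + 6))*(-139) = (-2/2 - 47)*(-139) = ((½)*(-2) - 47)*(-139) = (-1 - 47)*(-139) = -48*(-139) = 6672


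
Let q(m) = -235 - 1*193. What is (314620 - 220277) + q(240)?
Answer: 93915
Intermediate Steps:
q(m) = -428 (q(m) = -235 - 193 = -428)
(314620 - 220277) + q(240) = (314620 - 220277) - 428 = 94343 - 428 = 93915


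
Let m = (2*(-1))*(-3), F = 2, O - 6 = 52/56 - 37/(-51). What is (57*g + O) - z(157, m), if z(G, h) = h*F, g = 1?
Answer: 37595/714 ≈ 52.654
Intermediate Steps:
O = 5465/714 (O = 6 + (52/56 - 37/(-51)) = 6 + (52*(1/56) - 37*(-1/51)) = 6 + (13/14 + 37/51) = 6 + 1181/714 = 5465/714 ≈ 7.6541)
m = 6 (m = -2*(-3) = 6)
z(G, h) = 2*h (z(G, h) = h*2 = 2*h)
(57*g + O) - z(157, m) = (57*1 + 5465/714) - 2*6 = (57 + 5465/714) - 1*12 = 46163/714 - 12 = 37595/714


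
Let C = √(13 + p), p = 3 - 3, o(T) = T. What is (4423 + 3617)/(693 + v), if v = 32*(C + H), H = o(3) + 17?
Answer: 3572440/587859 - 85760*√13/587859 ≈ 5.5510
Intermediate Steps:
p = 0
H = 20 (H = 3 + 17 = 20)
C = √13 (C = √(13 + 0) = √13 ≈ 3.6056)
v = 640 + 32*√13 (v = 32*(√13 + 20) = 32*(20 + √13) = 640 + 32*√13 ≈ 755.38)
(4423 + 3617)/(693 + v) = (4423 + 3617)/(693 + (640 + 32*√13)) = 8040/(1333 + 32*√13)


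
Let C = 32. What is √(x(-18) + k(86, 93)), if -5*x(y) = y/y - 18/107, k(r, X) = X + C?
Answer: √35730510/535 ≈ 11.173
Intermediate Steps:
k(r, X) = 32 + X (k(r, X) = X + 32 = 32 + X)
x(y) = -89/535 (x(y) = -(y/y - 18/107)/5 = -(1 - 18*1/107)/5 = -(1 - 18/107)/5 = -⅕*89/107 = -89/535)
√(x(-18) + k(86, 93)) = √(-89/535 + (32 + 93)) = √(-89/535 + 125) = √(66786/535) = √35730510/535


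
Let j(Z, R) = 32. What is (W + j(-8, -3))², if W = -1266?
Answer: 1522756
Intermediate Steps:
(W + j(-8, -3))² = (-1266 + 32)² = (-1234)² = 1522756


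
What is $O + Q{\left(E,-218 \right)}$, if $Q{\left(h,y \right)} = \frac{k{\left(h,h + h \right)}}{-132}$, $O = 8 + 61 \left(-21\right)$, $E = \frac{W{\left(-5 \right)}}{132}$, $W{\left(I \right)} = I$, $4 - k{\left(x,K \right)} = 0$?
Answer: $- \frac{42010}{33} \approx -1273.0$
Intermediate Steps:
$k{\left(x,K \right)} = 4$ ($k{\left(x,K \right)} = 4 - 0 = 4 + 0 = 4$)
$E = - \frac{5}{132} \approx -0.037879$
$O = -1273$ ($O = 8 - 1281 = -1273$)
$Q{\left(h,y \right)} = - \frac{1}{33}$ ($Q{\left(h,y \right)} = \frac{4}{-132} = 4 \left(- \frac{1}{132}\right) = - \frac{1}{33}$)
$O + Q{\left(E,-218 \right)} = -1273 - \frac{1}{33} = - \frac{42010}{33}$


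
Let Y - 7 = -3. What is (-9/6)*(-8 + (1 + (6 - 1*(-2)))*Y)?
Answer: -42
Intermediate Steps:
Y = 4 (Y = 7 - 3 = 4)
(-9/6)*(-8 + (1 + (6 - 1*(-2)))*Y) = (-9/6)*(-8 + (1 + (6 - 1*(-2)))*4) = (-9*⅙)*(-8 + (1 + (6 + 2))*4) = -3*(-8 + (1 + 8)*4)/2 = -3*(-8 + 9*4)/2 = -3*(-8 + 36)/2 = -3/2*28 = -42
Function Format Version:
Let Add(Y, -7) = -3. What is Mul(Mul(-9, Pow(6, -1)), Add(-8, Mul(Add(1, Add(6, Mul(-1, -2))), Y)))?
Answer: -42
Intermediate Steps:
Y = 4 (Y = Add(7, -3) = 4)
Mul(Mul(-9, Pow(6, -1)), Add(-8, Mul(Add(1, Add(6, Mul(-1, -2))), Y))) = Mul(Mul(-9, Pow(6, -1)), Add(-8, Mul(Add(1, Add(6, Mul(-1, -2))), 4))) = Mul(Mul(-9, Rational(1, 6)), Add(-8, Mul(Add(1, Add(6, 2)), 4))) = Mul(Rational(-3, 2), Add(-8, Mul(Add(1, 8), 4))) = Mul(Rational(-3, 2), Add(-8, Mul(9, 4))) = Mul(Rational(-3, 2), Add(-8, 36)) = Mul(Rational(-3, 2), 28) = -42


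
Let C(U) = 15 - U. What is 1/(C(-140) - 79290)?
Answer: -1/79135 ≈ -1.2637e-5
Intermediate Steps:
1/(C(-140) - 79290) = 1/((15 - 1*(-140)) - 79290) = 1/((15 + 140) - 79290) = 1/(155 - 79290) = 1/(-79135) = -1/79135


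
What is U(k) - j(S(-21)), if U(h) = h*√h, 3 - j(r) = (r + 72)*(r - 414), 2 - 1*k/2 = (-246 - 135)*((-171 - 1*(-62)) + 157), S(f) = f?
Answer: -22188 + 73160*√9145 ≈ 6.9741e+6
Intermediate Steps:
k = 36580 (k = 4 - 2*(-246 - 135)*((-171 - 1*(-62)) + 157) = 4 - (-762)*((-171 + 62) + 157) = 4 - (-762)*(-109 + 157) = 4 - (-762)*48 = 4 - 2*(-18288) = 4 + 36576 = 36580)
j(r) = 3 - (-414 + r)*(72 + r) (j(r) = 3 - (r + 72)*(r - 414) = 3 - (72 + r)*(-414 + r) = 3 - (-414 + r)*(72 + r))
U(h) = h^(3/2)
U(k) - j(S(-21)) = 36580^(3/2) - (29811 - 1*(-21)² + 342*(-21)) = 73160*√9145 - (29811 - 1*441 - 7182) = 73160*√9145 - (29811 - 441 - 7182) = 73160*√9145 - 1*22188 = 73160*√9145 - 22188 = -22188 + 73160*√9145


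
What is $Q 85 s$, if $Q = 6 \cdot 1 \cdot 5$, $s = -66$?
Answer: $-168300$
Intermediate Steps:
$Q = 30$ ($Q = 6 \cdot 5 = 30$)
$Q 85 s = 30 \cdot 85 \left(-66\right) = 2550 \left(-66\right) = -168300$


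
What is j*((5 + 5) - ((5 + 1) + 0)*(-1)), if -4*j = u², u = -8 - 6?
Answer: -784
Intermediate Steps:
u = -14
j = -49 (j = -¼*(-14)² = -¼*196 = -49)
j*((5 + 5) - ((5 + 1) + 0)*(-1)) = -49*((5 + 5) - ((5 + 1) + 0)*(-1)) = -49*(10 - (6 + 0)*(-1)) = -49*(10 - 6*(-1)) = -49*(10 - 1*(-6)) = -49*(10 + 6) = -49*16 = -784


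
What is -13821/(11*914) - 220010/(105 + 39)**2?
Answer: -624643199/52119936 ≈ -11.985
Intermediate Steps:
-13821/(11*914) - 220010/(105 + 39)**2 = -13821/10054 - 220010/(144**2) = -13821*1/10054 - 220010/20736 = -13821/10054 - 220010*1/20736 = -13821/10054 - 110005/10368 = -624643199/52119936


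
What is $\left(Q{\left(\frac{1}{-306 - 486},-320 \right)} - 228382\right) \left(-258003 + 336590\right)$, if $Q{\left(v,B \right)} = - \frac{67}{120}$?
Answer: $- \frac{2153748013409}{120} \approx -1.7948 \cdot 10^{10}$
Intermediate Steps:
$Q{\left(v,B \right)} = - \frac{67}{120}$ ($Q{\left(v,B \right)} = \left(-67\right) \frac{1}{120} = - \frac{67}{120}$)
$\left(Q{\left(\frac{1}{-306 - 486},-320 \right)} - 228382\right) \left(-258003 + 336590\right) = \left(- \frac{67}{120} - 228382\right) \left(-258003 + 336590\right) = \left(- \frac{27405907}{120}\right) 78587 = - \frac{2153748013409}{120}$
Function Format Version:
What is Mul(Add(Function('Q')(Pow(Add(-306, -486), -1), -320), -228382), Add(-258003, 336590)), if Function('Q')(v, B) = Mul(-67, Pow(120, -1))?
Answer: Rational(-2153748013409, 120) ≈ -1.7948e+10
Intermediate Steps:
Function('Q')(v, B) = Rational(-67, 120) (Function('Q')(v, B) = Mul(-67, Rational(1, 120)) = Rational(-67, 120))
Mul(Add(Function('Q')(Pow(Add(-306, -486), -1), -320), -228382), Add(-258003, 336590)) = Mul(Add(Rational(-67, 120), -228382), Add(-258003, 336590)) = Mul(Rational(-27405907, 120), 78587) = Rational(-2153748013409, 120)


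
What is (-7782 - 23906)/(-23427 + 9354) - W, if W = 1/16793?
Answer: 532122511/236327889 ≈ 2.2516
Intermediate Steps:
W = 1/16793 ≈ 5.9549e-5
(-7782 - 23906)/(-23427 + 9354) - W = (-7782 - 23906)/(-23427 + 9354) - 1*1/16793 = -31688/(-14073) - 1/16793 = -31688*(-1/14073) - 1/16793 = 31688/14073 - 1/16793 = 532122511/236327889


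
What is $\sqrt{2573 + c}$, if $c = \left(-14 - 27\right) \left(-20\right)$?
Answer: $3 \sqrt{377} \approx 58.249$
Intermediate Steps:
$c = 820$ ($c = \left(-41\right) \left(-20\right) = 820$)
$\sqrt{2573 + c} = \sqrt{2573 + 820} = \sqrt{3393} = 3 \sqrt{377}$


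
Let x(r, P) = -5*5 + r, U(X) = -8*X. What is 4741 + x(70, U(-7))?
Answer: 4786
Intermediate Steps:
x(r, P) = -25 + r
4741 + x(70, U(-7)) = 4741 + (-25 + 70) = 4741 + 45 = 4786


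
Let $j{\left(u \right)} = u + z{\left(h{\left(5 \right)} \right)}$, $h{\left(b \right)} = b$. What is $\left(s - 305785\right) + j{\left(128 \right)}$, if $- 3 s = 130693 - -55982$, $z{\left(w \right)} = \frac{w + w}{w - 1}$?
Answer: $- \frac{735759}{2} \approx -3.6788 \cdot 10^{5}$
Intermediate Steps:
$z{\left(w \right)} = \frac{2 w}{-1 + w}$
$j{\left(u \right)} = \frac{5}{2} + u$ ($j{\left(u \right)} = u + 2 \cdot 5 \frac{1}{-1 + 5} = u + 2 \cdot 5 \cdot \frac{1}{4} = u + \frac{5}{2} = \frac{5}{2} + u$)
$s = -62225$ ($s = - \frac{130693 - -55982}{3} = - \frac{130693 + 55982}{3} = \left(- \frac{1}{3}\right) 186675 = -62225$)
$\left(s - 305785\right) + j{\left(128 \right)} = \left(-62225 - 305785\right) + \left(\frac{5}{2} + 128\right) = -368010 + \frac{261}{2} = - \frac{735759}{2}$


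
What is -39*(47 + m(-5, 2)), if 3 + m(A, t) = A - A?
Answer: -1716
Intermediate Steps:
m(A, t) = -3 (m(A, t) = -3 + (A - A) = -3 + 0 = -3)
-39*(47 + m(-5, 2)) = -39*(47 - 3) = -39*44 = -1716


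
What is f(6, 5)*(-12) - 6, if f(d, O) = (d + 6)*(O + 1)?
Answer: -870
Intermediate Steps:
f(d, O) = (1 + O)*(6 + d) (f(d, O) = (6 + d)*(1 + O) = (1 + O)*(6 + d))
f(6, 5)*(-12) - 6 = (6 + 6 + 6*5 + 5*6)*(-12) - 6 = (6 + 6 + 30 + 30)*(-12) - 6 = 72*(-12) - 6 = -864 - 6 = -870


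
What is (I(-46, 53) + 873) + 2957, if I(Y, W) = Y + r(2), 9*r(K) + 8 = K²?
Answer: 34052/9 ≈ 3783.6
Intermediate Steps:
r(K) = -8/9 + K²/9
I(Y, W) = -4/9 + Y (I(Y, W) = Y + (-8/9 + (⅑)*2²) = Y + (-8/9 + (⅑)*4) = Y + (-8/9 + 4/9) = Y - 4/9 = -4/9 + Y)
(I(-46, 53) + 873) + 2957 = ((-4/9 - 46) + 873) + 2957 = (-418/9 + 873) + 2957 = 7439/9 + 2957 = 34052/9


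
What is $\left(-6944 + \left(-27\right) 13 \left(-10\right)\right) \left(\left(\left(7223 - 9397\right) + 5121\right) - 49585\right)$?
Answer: $160154892$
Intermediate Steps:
$\left(-6944 + \left(-27\right) 13 \left(-10\right)\right) \left(\left(\left(7223 - 9397\right) + 5121\right) - 49585\right) = \left(-6944 - -3510\right) \left(\left(-2174 + 5121\right) - 49585\right) = \left(-6944 + 3510\right) \left(2947 - 49585\right) = \left(-3434\right) \left(-46638\right) = 160154892$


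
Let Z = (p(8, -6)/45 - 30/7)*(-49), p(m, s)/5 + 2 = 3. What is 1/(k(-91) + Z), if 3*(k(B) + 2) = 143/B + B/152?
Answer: 9576/1932745 ≈ 0.0049546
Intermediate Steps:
p(m, s) = 5 (p(m, s) = -10 + 5*3 = -10 + 15 = 5)
k(B) = -2 + B/456 + 143/(3*B) (k(B) = -2 + (143/B + B/152)/3 = -2 + (B/456 + 143/(3*B)) = -2 + B/456 + 143/(3*B))
Z = 1841/9 (Z = (5/45 - 30/7)*(-49) = (5*(1/45) - 30*⅐)*(-49) = (⅑ - 30/7)*(-49) = -263/63*(-49) = 1841/9 ≈ 204.56)
1/(k(-91) + Z) = 1/((1/456)*(21736 - 91*(-912 - 91))/(-91) + 1841/9) = 1/((1/456)*(-1/91)*(21736 - 91*(-1003)) + 1841/9) = 1/((1/456)*(-1/91)*(21736 + 91273) + 1841/9) = 1/((1/456)*(-1/91)*113009 + 1841/9) = 1/(-8693/3192 + 1841/9) = 1/(1932745/9576) = 9576/1932745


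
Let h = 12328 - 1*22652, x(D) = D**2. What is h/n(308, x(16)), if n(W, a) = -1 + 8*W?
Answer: -10324/2463 ≈ -4.1916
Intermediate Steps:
h = -10324 (h = 12328 - 22652 = -10324)
h/n(308, x(16)) = -10324/(-1 + 8*308) = -10324/(-1 + 2464) = -10324/2463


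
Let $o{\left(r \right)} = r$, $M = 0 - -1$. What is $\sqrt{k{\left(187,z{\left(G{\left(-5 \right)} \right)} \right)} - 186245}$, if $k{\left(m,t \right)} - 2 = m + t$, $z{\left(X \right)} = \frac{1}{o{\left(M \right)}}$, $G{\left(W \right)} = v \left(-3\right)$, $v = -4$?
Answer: $i \sqrt{186055} \approx 431.34 i$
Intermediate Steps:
$M = 1$ ($M = 0 + 1 = 1$)
$G{\left(W \right)} = 12$ ($G{\left(W \right)} = \left(-4\right) \left(-3\right) = 12$)
$z{\left(X \right)} = 1$ ($z{\left(X \right)} = 1^{-1} = 1$)
$k{\left(m,t \right)} = 2 + m + t$ ($k{\left(m,t \right)} = 2 + \left(m + t\right) = 2 + m + t$)
$\sqrt{k{\left(187,z{\left(G{\left(-5 \right)} \right)} \right)} - 186245} = \sqrt{\left(2 + 187 + 1\right) - 186245} = \sqrt{190 - 186245} = \sqrt{-186055} = i \sqrt{186055}$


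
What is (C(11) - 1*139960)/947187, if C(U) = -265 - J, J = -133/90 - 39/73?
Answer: -921265031/6223018590 ≈ -0.14804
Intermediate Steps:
J = -13219/6570 (J = -133*1/90 - 39*1/73 = -133/90 - 39/73 = -13219/6570 ≈ -2.0120)
C(U) = -1727831/6570 (C(U) = -265 - 1*(-13219/6570) = -265 + 13219/6570 = -1727831/6570)
(C(11) - 1*139960)/947187 = (-1727831/6570 - 1*139960)/947187 = (-1727831/6570 - 139960)*(1/947187) = -921265031/6570*1/947187 = -921265031/6223018590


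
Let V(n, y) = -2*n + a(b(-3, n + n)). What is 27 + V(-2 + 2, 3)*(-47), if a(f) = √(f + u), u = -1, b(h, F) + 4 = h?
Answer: 27 - 94*I*√2 ≈ 27.0 - 132.94*I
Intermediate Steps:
b(h, F) = -4 + h
a(f) = √(-1 + f) (a(f) = √(f - 1) = √(-1 + f))
V(n, y) = -2*n + 2*I*√2 (V(n, y) = -2*n + √(-1 + (-4 - 3)) = -2*n + √(-1 - 7) = -2*n + √(-8) = -2*n + 2*I*√2)
27 + V(-2 + 2, 3)*(-47) = 27 + (-2*(-2 + 2) + 2*I*√2)*(-47) = 27 + (-2*0 + 2*I*√2)*(-47) = 27 + (0 + 2*I*√2)*(-47) = 27 + (2*I*√2)*(-47) = 27 - 94*I*√2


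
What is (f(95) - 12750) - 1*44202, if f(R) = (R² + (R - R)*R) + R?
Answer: -47832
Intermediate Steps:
f(R) = R + R² (f(R) = (R² + 0*R) + R = (R² + 0) + R = R² + R = R + R²)
(f(95) - 12750) - 1*44202 = (95*(1 + 95) - 12750) - 1*44202 = (95*96 - 12750) - 44202 = (9120 - 12750) - 44202 = -3630 - 44202 = -47832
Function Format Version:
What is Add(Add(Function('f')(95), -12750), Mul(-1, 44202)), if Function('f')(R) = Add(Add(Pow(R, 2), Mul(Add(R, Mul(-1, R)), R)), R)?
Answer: -47832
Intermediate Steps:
Function('f')(R) = Add(R, Pow(R, 2)) (Function('f')(R) = Add(Add(Pow(R, 2), Mul(0, R)), R) = Add(Add(Pow(R, 2), 0), R) = Add(Pow(R, 2), R) = Add(R, Pow(R, 2)))
Add(Add(Function('f')(95), -12750), Mul(-1, 44202)) = Add(Add(Mul(95, Add(1, 95)), -12750), Mul(-1, 44202)) = Add(Add(Mul(95, 96), -12750), -44202) = Add(Add(9120, -12750), -44202) = Add(-3630, -44202) = -47832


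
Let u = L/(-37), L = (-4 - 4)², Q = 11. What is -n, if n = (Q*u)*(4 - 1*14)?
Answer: -7040/37 ≈ -190.27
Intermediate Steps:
L = 64 (L = (-8)² = 64)
u = -64/37 (u = 64/(-37) = 64*(-1/37) = -64/37 ≈ -1.7297)
n = 7040/37 (n = (11*(-64/37))*(4 - 1*14) = -704*(4 - 14)/37 = -704/37*(-10) = 7040/37 ≈ 190.27)
-n = -1*7040/37 = -7040/37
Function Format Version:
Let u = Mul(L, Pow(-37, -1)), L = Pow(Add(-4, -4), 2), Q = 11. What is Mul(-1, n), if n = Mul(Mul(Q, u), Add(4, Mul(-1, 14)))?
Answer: Rational(-7040, 37) ≈ -190.27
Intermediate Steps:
L = 64 (L = Pow(-8, 2) = 64)
u = Rational(-64, 37) (u = Mul(64, Pow(-37, -1)) = Mul(64, Rational(-1, 37)) = Rational(-64, 37) ≈ -1.7297)
n = Rational(7040, 37) (n = Mul(Mul(11, Rational(-64, 37)), Add(4, Mul(-1, 14))) = Mul(Rational(-704, 37), Add(4, -14)) = Mul(Rational(-704, 37), -10) = Rational(7040, 37) ≈ 190.27)
Mul(-1, n) = Mul(-1, Rational(7040, 37)) = Rational(-7040, 37)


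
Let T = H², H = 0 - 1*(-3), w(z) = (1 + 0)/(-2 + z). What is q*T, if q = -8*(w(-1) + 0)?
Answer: 24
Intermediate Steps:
w(z) = 1/(-2 + z)
H = 3 (H = 0 + 3 = 3)
q = 8/3 (q = -8*(1/(-2 - 1) + 0) = -8*(1/(-3) + 0) = -8*(-⅓ + 0) = -8*(-⅓) = 8/3 ≈ 2.6667)
T = 9 (T = 3² = 9)
q*T = (8/3)*9 = 24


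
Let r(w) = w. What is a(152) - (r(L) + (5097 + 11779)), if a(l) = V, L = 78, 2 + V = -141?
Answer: -17097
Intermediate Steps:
V = -143 (V = -2 - 141 = -143)
a(l) = -143
a(152) - (r(L) + (5097 + 11779)) = -143 - (78 + (5097 + 11779)) = -143 - (78 + 16876) = -143 - 1*16954 = -143 - 16954 = -17097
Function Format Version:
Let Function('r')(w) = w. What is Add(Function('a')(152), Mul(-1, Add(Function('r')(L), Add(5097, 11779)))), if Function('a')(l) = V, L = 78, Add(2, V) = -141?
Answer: -17097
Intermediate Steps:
V = -143 (V = Add(-2, -141) = -143)
Function('a')(l) = -143
Add(Function('a')(152), Mul(-1, Add(Function('r')(L), Add(5097, 11779)))) = Add(-143, Mul(-1, Add(78, Add(5097, 11779)))) = Add(-143, Mul(-1, Add(78, 16876))) = Add(-143, Mul(-1, 16954)) = Add(-143, -16954) = -17097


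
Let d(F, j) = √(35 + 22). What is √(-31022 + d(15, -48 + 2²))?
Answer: √(-31022 + √57) ≈ 176.11*I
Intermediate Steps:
d(F, j) = √57
√(-31022 + d(15, -48 + 2²)) = √(-31022 + √57)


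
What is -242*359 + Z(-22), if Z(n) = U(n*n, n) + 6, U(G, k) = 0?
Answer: -86872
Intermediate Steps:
Z(n) = 6 (Z(n) = 0 + 6 = 6)
-242*359 + Z(-22) = -242*359 + 6 = -86878 + 6 = -86872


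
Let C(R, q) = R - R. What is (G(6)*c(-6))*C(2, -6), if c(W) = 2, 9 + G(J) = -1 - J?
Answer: 0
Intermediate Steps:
G(J) = -10 - J (G(J) = -9 + (-1 - J) = -10 - J)
C(R, q) = 0
(G(6)*c(-6))*C(2, -6) = ((-10 - 1*6)*2)*0 = ((-10 - 6)*2)*0 = -16*2*0 = -32*0 = 0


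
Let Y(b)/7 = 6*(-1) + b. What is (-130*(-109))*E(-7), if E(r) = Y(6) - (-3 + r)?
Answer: 141700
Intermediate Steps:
Y(b) = -42 + 7*b (Y(b) = 7*(6*(-1) + b) = 7*(-6 + b) = -42 + 7*b)
E(r) = 3 - r (E(r) = (-42 + 7*6) - (-3 + r) = (-42 + 42) + (3 - r) = 0 + (3 - r) = 3 - r)
(-130*(-109))*E(-7) = (-130*(-109))*(3 - 1*(-7)) = 14170*(3 + 7) = 14170*10 = 141700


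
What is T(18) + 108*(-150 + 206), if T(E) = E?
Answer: 6066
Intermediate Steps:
T(18) + 108*(-150 + 206) = 18 + 108*(-150 + 206) = 18 + 108*56 = 18 + 6048 = 6066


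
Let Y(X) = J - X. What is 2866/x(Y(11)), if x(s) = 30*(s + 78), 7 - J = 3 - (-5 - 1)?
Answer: 1433/975 ≈ 1.4697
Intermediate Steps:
J = -2 (J = 7 - (3 - (-5 - 1)) = 7 - (3 - 1*(-6)) = 7 - (3 + 6) = 7 - 1*9 = 7 - 9 = -2)
Y(X) = -2 - X
x(s) = 2340 + 30*s (x(s) = 30*(78 + s) = 2340 + 30*s)
2866/x(Y(11)) = 2866/(2340 + 30*(-2 - 1*11)) = 2866/(2340 + 30*(-2 - 11)) = 2866/(2340 + 30*(-13)) = 2866/(2340 - 390) = 2866/1950 = 2866*(1/1950) = 1433/975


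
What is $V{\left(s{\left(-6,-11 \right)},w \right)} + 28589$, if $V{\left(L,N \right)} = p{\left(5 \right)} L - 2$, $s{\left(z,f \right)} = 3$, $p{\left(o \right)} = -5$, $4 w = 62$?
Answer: $28572$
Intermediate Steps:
$w = \frac{31}{2}$ ($w = \frac{1}{4} \cdot 62 = \frac{31}{2} \approx 15.5$)
$V{\left(L,N \right)} = -2 - 5 L$ ($V{\left(L,N \right)} = - 5 L - 2 = -2 - 5 L$)
$V{\left(s{\left(-6,-11 \right)},w \right)} + 28589 = \left(-2 - 15\right) + 28589 = -17 + 28589 = 28572$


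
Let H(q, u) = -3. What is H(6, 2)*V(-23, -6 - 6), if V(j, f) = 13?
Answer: -39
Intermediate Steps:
H(6, 2)*V(-23, -6 - 6) = -3*13 = -39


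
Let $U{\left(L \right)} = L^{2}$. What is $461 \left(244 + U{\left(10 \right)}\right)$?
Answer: $158584$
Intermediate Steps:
$461 \left(244 + U{\left(10 \right)}\right) = 461 \left(244 + 10^{2}\right) = 461 \left(244 + 100\right) = 461 \cdot 344 = 158584$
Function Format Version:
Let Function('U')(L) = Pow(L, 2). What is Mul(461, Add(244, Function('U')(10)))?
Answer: 158584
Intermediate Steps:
Mul(461, Add(244, Function('U')(10))) = Mul(461, Add(244, Pow(10, 2))) = Mul(461, Add(244, 100)) = Mul(461, 344) = 158584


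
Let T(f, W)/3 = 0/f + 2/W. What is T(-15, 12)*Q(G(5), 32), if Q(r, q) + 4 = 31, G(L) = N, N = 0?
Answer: 27/2 ≈ 13.500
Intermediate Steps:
G(L) = 0
T(f, W) = 6/W (T(f, W) = 3*(0/f + 2/W) = 3*(0 + 2/W) = 3*(2/W) = 6/W)
Q(r, q) = 27 (Q(r, q) = -4 + 31 = 27)
T(-15, 12)*Q(G(5), 32) = (6/12)*27 = (6*(1/12))*27 = (½)*27 = 27/2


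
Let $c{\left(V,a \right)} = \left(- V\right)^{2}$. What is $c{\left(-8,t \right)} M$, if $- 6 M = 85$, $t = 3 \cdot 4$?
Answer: $- \frac{2720}{3} \approx -906.67$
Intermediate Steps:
$t = 12$
$c{\left(V,a \right)} = V^{2}$
$M = - \frac{85}{6}$ ($M = \left(- \frac{1}{6}\right) 85 = - \frac{85}{6} \approx -14.167$)
$c{\left(-8,t \right)} M = \left(-8\right)^{2} \left(- \frac{85}{6}\right) = 64 \left(- \frac{85}{6}\right) = - \frac{2720}{3}$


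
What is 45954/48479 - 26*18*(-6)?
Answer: 136174986/48479 ≈ 2808.9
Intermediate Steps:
45954/48479 - 26*18*(-6) = 45954*(1/48479) - 468*(-6) = 45954/48479 - 1*(-2808) = 45954/48479 + 2808 = 136174986/48479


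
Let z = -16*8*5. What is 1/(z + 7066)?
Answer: 1/6426 ≈ 0.00015562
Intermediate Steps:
z = -640 (z = -128*5 = -640)
1/(z + 7066) = 1/(-640 + 7066) = 1/6426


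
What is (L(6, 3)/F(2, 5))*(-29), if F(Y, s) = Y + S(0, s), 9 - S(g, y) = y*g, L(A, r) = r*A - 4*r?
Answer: -174/11 ≈ -15.818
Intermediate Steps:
L(A, r) = -4*r + A*r (L(A, r) = A*r - 4*r = -4*r + A*r)
S(g, y) = 9 - g*y (S(g, y) = 9 - y*g = 9 - g*y)
F(Y, s) = 9 + Y (F(Y, s) = Y + (9 - 1*0*s) = Y + (9 + 0) = Y + 9 = 9 + Y)
(L(6, 3)/F(2, 5))*(-29) = ((3*(-4 + 6))/(9 + 2))*(-29) = ((3*2)/11)*(-29) = (6*(1/11))*(-29) = (6/11)*(-29) = -174/11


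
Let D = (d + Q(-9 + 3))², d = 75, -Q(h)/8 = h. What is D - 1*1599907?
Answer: -1584778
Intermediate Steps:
Q(h) = -8*h
D = 15129 (D = (75 - 8*(-9 + 3))² = (75 - 8*(-6))² = (75 + 48)² = 123² = 15129)
D - 1*1599907 = 15129 - 1*1599907 = 15129 - 1599907 = -1584778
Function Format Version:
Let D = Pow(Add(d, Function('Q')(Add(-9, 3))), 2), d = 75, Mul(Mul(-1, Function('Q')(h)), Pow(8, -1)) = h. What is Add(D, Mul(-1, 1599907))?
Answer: -1584778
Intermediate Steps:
Function('Q')(h) = Mul(-8, h)
D = 15129 (D = Pow(Add(75, Mul(-8, Add(-9, 3))), 2) = Pow(Add(75, Mul(-8, -6)), 2) = Pow(Add(75, 48), 2) = Pow(123, 2) = 15129)
Add(D, Mul(-1, 1599907)) = Add(15129, Mul(-1, 1599907)) = Add(15129, -1599907) = -1584778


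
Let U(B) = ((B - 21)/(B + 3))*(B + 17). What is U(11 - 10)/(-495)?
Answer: 2/11 ≈ 0.18182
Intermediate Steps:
U(B) = (-21 + B)*(17 + B)/(3 + B) (U(B) = ((-21 + B)/(3 + B))*(17 + B) = (-21 + B)*(17 + B)/(3 + B))
U(11 - 10)/(-495) = ((-357 + (11 - 10)² - 4*(11 - 10))/(3 + (11 - 10)))/(-495) = ((-357 + 1² - 4*1)/(3 + 1))*(-1/495) = ((-357 + 1 - 4)/4)*(-1/495) = ((¼)*(-360))*(-1/495) = -90*(-1/495) = 2/11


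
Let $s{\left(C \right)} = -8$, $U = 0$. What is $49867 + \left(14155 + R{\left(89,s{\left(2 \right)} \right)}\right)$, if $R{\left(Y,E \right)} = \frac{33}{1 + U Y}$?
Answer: $64055$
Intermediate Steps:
$R{\left(Y,E \right)} = 33$ ($R{\left(Y,E \right)} = \frac{33}{1 + 0 Y} = \frac{33}{1 + 0} = \frac{33}{1} = 33 \cdot 1 = 33$)
$49867 + \left(14155 + R{\left(89,s{\left(2 \right)} \right)}\right) = 49867 + \left(14155 + 33\right) = 49867 + 14188 = 64055$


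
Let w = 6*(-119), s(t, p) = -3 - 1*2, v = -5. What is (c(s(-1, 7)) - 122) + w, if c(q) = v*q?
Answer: -811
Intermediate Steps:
s(t, p) = -5 (s(t, p) = -3 - 2 = -5)
w = -714
c(q) = -5*q
(c(s(-1, 7)) - 122) + w = (-5*(-5) - 122) - 714 = (25 - 122) - 714 = -97 - 714 = -811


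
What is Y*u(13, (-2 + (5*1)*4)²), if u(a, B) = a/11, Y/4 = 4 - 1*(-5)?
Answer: 468/11 ≈ 42.545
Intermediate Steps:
Y = 36 (Y = 4*(4 - 1*(-5)) = 4*(4 + 5) = 4*9 = 36)
u(a, B) = a/11 (u(a, B) = a*(1/11) = a/11)
Y*u(13, (-2 + (5*1)*4)²) = 36*((1/11)*13) = 36*(13/11) = 468/11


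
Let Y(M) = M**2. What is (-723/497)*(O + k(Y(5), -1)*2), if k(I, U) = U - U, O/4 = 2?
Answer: -5784/497 ≈ -11.638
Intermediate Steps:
O = 8 (O = 4*2 = 8)
k(I, U) = 0
(-723/497)*(O + k(Y(5), -1)*2) = (-723/497)*(8 + 0*2) = (-723*1/497)*(8 + 0) = -723/497*8 = -5784/497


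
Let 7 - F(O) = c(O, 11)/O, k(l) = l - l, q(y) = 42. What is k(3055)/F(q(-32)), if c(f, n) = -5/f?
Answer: 0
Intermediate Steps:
k(l) = 0
F(O) = 7 + 5/O² (F(O) = 7 - (-5/O)/O = 7 - (-5)/O² = 7 + 5/O²)
k(3055)/F(q(-32)) = 0/(7 + 5/42²) = 0/(7 + 5*(1/1764)) = 0/(7 + 5/1764) = 0/(12353/1764) = 0*(1764/12353) = 0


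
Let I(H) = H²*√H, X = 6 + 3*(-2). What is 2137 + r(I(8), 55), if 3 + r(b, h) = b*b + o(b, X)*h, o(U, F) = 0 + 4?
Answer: 35122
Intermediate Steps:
X = 0 (X = 6 - 6 = 0)
I(H) = H^(5/2)
o(U, F) = 4
r(b, h) = -3 + b² + 4*h (r(b, h) = -3 + (b*b + 4*h) = -3 + (b² + 4*h) = -3 + b² + 4*h)
2137 + r(I(8), 55) = 2137 + (-3 + (8^(5/2))² + 4*55) = 2137 + (-3 + (128*√2)² + 220) = 2137 + (-3 + 32768 + 220) = 2137 + 32985 = 35122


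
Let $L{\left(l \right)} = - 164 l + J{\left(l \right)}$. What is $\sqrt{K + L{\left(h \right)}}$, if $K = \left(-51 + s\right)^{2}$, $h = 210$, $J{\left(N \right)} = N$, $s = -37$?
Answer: $i \sqrt{26486} \approx 162.75 i$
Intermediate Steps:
$K = 7744$ ($K = \left(-51 - 37\right)^{2} = \left(-88\right)^{2} = 7744$)
$L{\left(l \right)} = - 163 l$ ($L{\left(l \right)} = - 164 l + l = - 163 l$)
$\sqrt{K + L{\left(h \right)}} = \sqrt{7744 - 34230} = \sqrt{-26486} = i \sqrt{26486}$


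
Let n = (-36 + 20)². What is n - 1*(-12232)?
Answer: 12488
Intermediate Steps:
n = 256 (n = (-16)² = 256)
n - 1*(-12232) = 256 - 1*(-12232) = 256 + 12232 = 12488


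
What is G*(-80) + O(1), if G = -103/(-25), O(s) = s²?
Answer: -1643/5 ≈ -328.60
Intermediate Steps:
G = 103/25 (G = -103*(-1/25) = 103/25 ≈ 4.1200)
G*(-80) + O(1) = (103/25)*(-80) + 1² = -1648/5 + 1 = -1643/5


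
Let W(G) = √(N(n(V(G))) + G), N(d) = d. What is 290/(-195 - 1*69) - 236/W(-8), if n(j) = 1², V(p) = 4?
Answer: -145/132 + 236*I*√7/7 ≈ -1.0985 + 89.2*I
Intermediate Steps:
n(j) = 1
W(G) = √(1 + G)
290/(-195 - 1*69) - 236/W(-8) = 290/(-195 - 1*69) - 236/√(1 - 8) = 290/(-195 - 69) - 236*(-I*√7/7) = 290/(-264) - 236*(-I*√7/7) = 290*(-1/264) - (-236)*I*√7/7 = -145/132 + 236*I*√7/7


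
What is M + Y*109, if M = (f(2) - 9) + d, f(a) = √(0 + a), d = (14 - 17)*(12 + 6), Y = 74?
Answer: 8003 + √2 ≈ 8004.4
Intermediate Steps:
d = -54 (d = -3*18 = -54)
f(a) = √a
M = -63 + √2 (M = (√2 - 9) - 54 = (-9 + √2) - 54 = -63 + √2 ≈ -61.586)
M + Y*109 = (-63 + √2) + 74*109 = (-63 + √2) + 8066 = 8003 + √2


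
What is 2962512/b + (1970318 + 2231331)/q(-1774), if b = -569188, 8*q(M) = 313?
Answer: 4782824565460/44538961 ≈ 1.0739e+5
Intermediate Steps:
q(M) = 313/8 (q(M) = (⅛)*313 = 313/8)
2962512/b + (1970318 + 2231331)/q(-1774) = 2962512/(-569188) + (1970318 + 2231331)/(313/8) = 2962512*(-1/569188) + 4201649*(8/313) = -740628/142297 + 33613192/313 = 4782824565460/44538961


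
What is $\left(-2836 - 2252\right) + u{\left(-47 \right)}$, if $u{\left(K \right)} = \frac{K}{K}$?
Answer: $-5087$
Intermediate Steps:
$u{\left(K \right)} = 1$
$\left(-2836 - 2252\right) + u{\left(-47 \right)} = \left(-2836 - 2252\right) + 1 = -5088 + 1 = -5087$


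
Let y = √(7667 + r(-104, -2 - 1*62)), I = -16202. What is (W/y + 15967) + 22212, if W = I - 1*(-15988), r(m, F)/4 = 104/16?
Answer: 38179 - 214*√157/1099 ≈ 38177.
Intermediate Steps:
r(m, F) = 26 (r(m, F) = 4*(104/16) = 4*(104*(1/16)) = 4*(13/2) = 26)
W = -214 (W = -16202 - 1*(-15988) = -16202 + 15988 = -214)
y = 7*√157 (y = √(7667 + 26) = √7693 = 7*√157 ≈ 87.710)
(W/y + 15967) + 22212 = (-214*√157/1099 + 15967) + 22212 = (15967 - 214*√157/1099) + 22212 = 38179 - 214*√157/1099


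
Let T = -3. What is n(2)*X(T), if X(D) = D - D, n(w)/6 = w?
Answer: 0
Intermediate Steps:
n(w) = 6*w
X(D) = 0
n(2)*X(T) = (6*2)*0 = 12*0 = 0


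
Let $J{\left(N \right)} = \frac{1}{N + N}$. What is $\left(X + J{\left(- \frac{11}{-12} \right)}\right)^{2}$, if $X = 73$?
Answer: $\frac{654481}{121} \approx 5408.9$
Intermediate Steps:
$J{\left(N \right)} = \frac{1}{2 N}$
$\left(X + J{\left(- \frac{11}{-12} \right)}\right)^{2} = \left(73 + \frac{1}{2 \left(- \frac{11}{-12}\right)}\right)^{2} = \left(73 + \frac{1}{2 \left(\left(-11\right) \left(- \frac{1}{12}\right)\right)}\right)^{2} = \left(73 + \frac{1}{2 \cdot \frac{11}{12}}\right)^{2} = \left(73 + \frac{1}{2} \cdot \frac{12}{11}\right)^{2} = \left(73 + \frac{6}{11}\right)^{2} = \left(\frac{809}{11}\right)^{2} = \frac{654481}{121}$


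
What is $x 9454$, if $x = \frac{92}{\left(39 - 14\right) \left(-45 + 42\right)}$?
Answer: $- \frac{869768}{75} \approx -11597.0$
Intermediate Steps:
$x = - \frac{92}{75}$ ($x = \frac{92}{25 \left(-3\right)} = \frac{92}{-75} = 92 \left(- \frac{1}{75}\right) = - \frac{92}{75} \approx -1.2267$)
$x 9454 = \left(- \frac{92}{75}\right) 9454 = - \frac{869768}{75}$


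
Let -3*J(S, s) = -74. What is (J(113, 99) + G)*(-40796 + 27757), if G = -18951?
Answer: 740341381/3 ≈ 2.4678e+8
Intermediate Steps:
J(S, s) = 74/3 (J(S, s) = -⅓*(-74) = 74/3)
(J(113, 99) + G)*(-40796 + 27757) = (74/3 - 18951)*(-40796 + 27757) = -56779/3*(-13039) = 740341381/3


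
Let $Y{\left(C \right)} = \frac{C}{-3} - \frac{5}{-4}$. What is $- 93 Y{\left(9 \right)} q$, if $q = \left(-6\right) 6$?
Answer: $-5859$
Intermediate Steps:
$q = -36$
$Y{\left(C \right)} = \frac{5}{4} - \frac{C}{3}$ ($Y{\left(C \right)} = C \left(- \frac{1}{3}\right) - - \frac{5}{4} = - \frac{C}{3} + \frac{5}{4} = \frac{5}{4} - \frac{C}{3}$)
$- 93 Y{\left(9 \right)} q = - 93 \left(\frac{5}{4} - 3\right) \left(-36\right) = \left(-93\right) \left(- \frac{7}{4}\right) \left(-36\right) = \frac{651}{4} \left(-36\right) = -5859$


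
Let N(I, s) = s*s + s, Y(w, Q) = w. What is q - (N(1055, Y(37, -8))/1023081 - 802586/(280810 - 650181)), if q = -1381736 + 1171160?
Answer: -79576744916914468/377896452051 ≈ -2.1058e+5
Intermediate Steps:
N(I, s) = s + s**2 (N(I, s) = s**2 + s = s + s**2)
q = -210576
q - (N(1055, Y(37, -8))/1023081 - 802586/(280810 - 650181)) = -210576 - ((37*(1 + 37))/1023081 - 802586/(280810 - 650181)) = -210576 - ((37*38)*(1/1023081) - 802586/(-369371)) = -210576 - (1406*(1/1023081) - 802586*(-1/369371)) = -210576 - (1406/1023081 + 802586/369371) = -210576 - 1*821629823092/377896452051 = -210576 - 821629823092/377896452051 = -79576744916914468/377896452051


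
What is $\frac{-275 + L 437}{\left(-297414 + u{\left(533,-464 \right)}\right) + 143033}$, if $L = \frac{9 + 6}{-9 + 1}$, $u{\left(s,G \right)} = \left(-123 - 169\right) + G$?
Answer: $\frac{8755}{1241096} \approx 0.0070542$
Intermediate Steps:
$u{\left(s,G \right)} = -292 + G$
$L = - \frac{15}{8}$ ($L = \frac{15}{-8} = 15 \left(- \frac{1}{8}\right) = - \frac{15}{8} \approx -1.875$)
$\frac{-275 + L 437}{\left(-297414 + u{\left(533,-464 \right)}\right) + 143033} = \frac{-275 - \frac{6555}{8}}{\left(-297414 - 756\right) + 143033} = - \frac{8755}{8 \left(-298170 + 143033\right)} = - \frac{8755}{8 \left(-155137\right)} = \left(- \frac{8755}{8}\right) \left(- \frac{1}{155137}\right) = \frac{8755}{1241096}$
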